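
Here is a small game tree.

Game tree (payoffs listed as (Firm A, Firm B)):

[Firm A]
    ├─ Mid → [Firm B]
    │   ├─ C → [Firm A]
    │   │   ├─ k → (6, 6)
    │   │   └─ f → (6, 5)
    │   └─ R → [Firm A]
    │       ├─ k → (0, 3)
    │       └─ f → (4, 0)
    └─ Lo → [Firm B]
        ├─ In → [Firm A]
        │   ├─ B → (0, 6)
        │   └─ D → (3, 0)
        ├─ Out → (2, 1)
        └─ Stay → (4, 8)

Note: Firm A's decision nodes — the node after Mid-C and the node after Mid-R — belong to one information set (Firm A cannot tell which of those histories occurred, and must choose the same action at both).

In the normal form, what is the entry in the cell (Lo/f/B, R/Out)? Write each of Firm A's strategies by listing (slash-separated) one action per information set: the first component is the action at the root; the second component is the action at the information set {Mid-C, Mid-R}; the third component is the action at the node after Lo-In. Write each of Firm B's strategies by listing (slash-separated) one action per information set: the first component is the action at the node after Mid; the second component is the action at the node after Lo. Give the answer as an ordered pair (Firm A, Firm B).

(2, 1)

Trace the play path from the root:
  Firm A plays Lo
  Firm B plays Out at [Lo]
→ terminal payoff (2, 1).
(Firm A's choice at the information set {Mid-C, Mid-R} is never reached on this path, so it doesn't affect the outcome.)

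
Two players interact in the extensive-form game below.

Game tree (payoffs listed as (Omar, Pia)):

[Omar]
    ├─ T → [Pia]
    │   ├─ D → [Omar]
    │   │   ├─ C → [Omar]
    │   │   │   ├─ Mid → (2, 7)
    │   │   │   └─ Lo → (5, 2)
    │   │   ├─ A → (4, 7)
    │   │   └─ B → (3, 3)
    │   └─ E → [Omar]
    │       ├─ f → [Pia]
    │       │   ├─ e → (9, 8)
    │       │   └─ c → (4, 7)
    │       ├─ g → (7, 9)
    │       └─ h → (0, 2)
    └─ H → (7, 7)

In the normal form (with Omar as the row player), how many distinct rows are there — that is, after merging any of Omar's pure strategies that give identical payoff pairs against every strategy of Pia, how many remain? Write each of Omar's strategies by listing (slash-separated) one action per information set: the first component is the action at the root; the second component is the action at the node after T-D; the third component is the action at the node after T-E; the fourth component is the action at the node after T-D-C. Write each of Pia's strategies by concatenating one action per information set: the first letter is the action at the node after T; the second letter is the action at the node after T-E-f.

Omar has 36 pure strategies: T/C/f/Mid, T/C/f/Lo, T/C/g/Mid, T/C/g/Lo, T/C/h/Mid, T/C/h/Lo, T/A/f/Mid, T/A/f/Lo, T/A/g/Mid, T/A/g/Lo, T/A/h/Mid, T/A/h/Lo, T/B/f/Mid, T/B/f/Lo, T/B/g/Mid, T/B/g/Lo, T/B/h/Mid, T/B/h/Lo, H/C/f/Mid, H/C/f/Lo, H/C/g/Mid, H/C/g/Lo, H/C/h/Mid, H/C/h/Lo, H/A/f/Mid, H/A/f/Lo, H/A/g/Mid, H/A/g/Lo, H/A/h/Mid, H/A/h/Lo, H/B/f/Mid, H/B/f/Lo, H/B/g/Mid, H/B/g/Lo, H/B/h/Mid, H/B/h/Lo. Columns: De, Dc, Ee, Ec.
{T/C/f/Mid} → row (2,7) (2,7) (9,8) (4,7)
{T/C/f/Lo} → row (5,2) (5,2) (9,8) (4,7)
{T/C/g/Mid} → row (2,7) (2,7) (7,9) (7,9)
{T/C/g/Lo} → row (5,2) (5,2) (7,9) (7,9)
{T/C/h/Mid} → row (2,7) (2,7) (0,2) (0,2)
{T/C/h/Lo} → row (5,2) (5,2) (0,2) (0,2)
{T/A/f/Mid, T/A/f/Lo} → row (4,7) (4,7) (9,8) (4,7)
{T/A/g/Mid, T/A/g/Lo} → row (4,7) (4,7) (7,9) (7,9)
{T/A/h/Mid, T/A/h/Lo} → row (4,7) (4,7) (0,2) (0,2)
{T/B/f/Mid, T/B/f/Lo} → row (3,3) (3,3) (9,8) (4,7)
{T/B/g/Mid, T/B/g/Lo} → row (3,3) (3,3) (7,9) (7,9)
{T/B/h/Mid, T/B/h/Lo} → row (3,3) (3,3) (0,2) (0,2)
{H/C/f/Mid, H/C/f/Lo, H/C/g/Mid, H/C/g/Lo, H/C/h/Mid, H/C/h/Lo, H/A/f/Mid, H/A/f/Lo, H/A/g/Mid, H/A/g/Lo, H/A/h/Mid, H/A/h/Lo, H/B/f/Mid, H/B/f/Lo, H/B/g/Mid, H/B/g/Lo, H/B/h/Mid, H/B/h/Lo} → row (7,7) (7,7) (7,7) (7,7)
That's 13 distinct rows out of 36 strategies.

13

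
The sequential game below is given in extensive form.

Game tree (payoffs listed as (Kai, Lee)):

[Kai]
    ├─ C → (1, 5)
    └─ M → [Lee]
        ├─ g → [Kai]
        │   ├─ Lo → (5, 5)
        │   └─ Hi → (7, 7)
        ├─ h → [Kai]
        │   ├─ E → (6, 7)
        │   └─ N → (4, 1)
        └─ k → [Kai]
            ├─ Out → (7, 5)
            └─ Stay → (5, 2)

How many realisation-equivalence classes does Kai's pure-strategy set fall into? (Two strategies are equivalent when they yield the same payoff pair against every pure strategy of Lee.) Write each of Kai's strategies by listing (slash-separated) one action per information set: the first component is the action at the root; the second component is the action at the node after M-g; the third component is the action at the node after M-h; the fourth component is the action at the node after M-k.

Kai has 16 pure strategies: C/Lo/E/Out, C/Lo/E/Stay, C/Lo/N/Out, C/Lo/N/Stay, C/Hi/E/Out, C/Hi/E/Stay, C/Hi/N/Out, C/Hi/N/Stay, M/Lo/E/Out, M/Lo/E/Stay, M/Lo/N/Out, M/Lo/N/Stay, M/Hi/E/Out, M/Hi/E/Stay, M/Hi/N/Out, M/Hi/N/Stay. Columns: g, h, k.
{C/Lo/E/Out, C/Lo/E/Stay, C/Lo/N/Out, C/Lo/N/Stay, C/Hi/E/Out, C/Hi/E/Stay, C/Hi/N/Out, C/Hi/N/Stay} → row (1,5) (1,5) (1,5)
{M/Lo/E/Out} → row (5,5) (6,7) (7,5)
{M/Lo/E/Stay} → row (5,5) (6,7) (5,2)
{M/Lo/N/Out} → row (5,5) (4,1) (7,5)
{M/Lo/N/Stay} → row (5,5) (4,1) (5,2)
{M/Hi/E/Out} → row (7,7) (6,7) (7,5)
{M/Hi/E/Stay} → row (7,7) (6,7) (5,2)
{M/Hi/N/Out} → row (7,7) (4,1) (7,5)
{M/Hi/N/Stay} → row (7,7) (4,1) (5,2)
That's 9 distinct rows out of 16 strategies.

9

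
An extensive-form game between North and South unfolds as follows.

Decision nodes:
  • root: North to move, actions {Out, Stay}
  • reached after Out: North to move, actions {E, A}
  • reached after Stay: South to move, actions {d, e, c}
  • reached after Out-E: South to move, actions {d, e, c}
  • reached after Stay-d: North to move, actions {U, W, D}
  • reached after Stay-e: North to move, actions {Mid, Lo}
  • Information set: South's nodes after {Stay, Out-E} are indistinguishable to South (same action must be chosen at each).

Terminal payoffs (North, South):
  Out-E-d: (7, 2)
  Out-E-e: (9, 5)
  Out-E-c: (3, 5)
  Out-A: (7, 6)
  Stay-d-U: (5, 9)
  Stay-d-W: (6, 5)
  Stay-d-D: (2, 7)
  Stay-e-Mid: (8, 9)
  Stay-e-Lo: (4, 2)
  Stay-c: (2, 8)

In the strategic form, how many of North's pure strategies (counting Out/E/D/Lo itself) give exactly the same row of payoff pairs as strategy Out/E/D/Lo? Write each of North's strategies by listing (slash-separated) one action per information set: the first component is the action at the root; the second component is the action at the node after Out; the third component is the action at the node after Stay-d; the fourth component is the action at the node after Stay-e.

Row for Out/E/D/Lo (columns d, e, c): (7,2) (9,5) (3,5).
Under Out/E/D/Lo, North's choice at the node after Stay-d and at the node after Stay-e can never be reached regardless of what South does, so varying those choices leaves every outcome unchanged.
Holding the reachable choices fixed and varying the unreachable ones freely already gives 3 × 2 = 6 equivalent strategies.
No other strategy reproduces this row, so those 6 are the full class: Out/E/U/Mid, Out/E/U/Lo, Out/E/W/Mid, Out/E/W/Lo, Out/E/D/Mid, Out/E/D/Lo.

6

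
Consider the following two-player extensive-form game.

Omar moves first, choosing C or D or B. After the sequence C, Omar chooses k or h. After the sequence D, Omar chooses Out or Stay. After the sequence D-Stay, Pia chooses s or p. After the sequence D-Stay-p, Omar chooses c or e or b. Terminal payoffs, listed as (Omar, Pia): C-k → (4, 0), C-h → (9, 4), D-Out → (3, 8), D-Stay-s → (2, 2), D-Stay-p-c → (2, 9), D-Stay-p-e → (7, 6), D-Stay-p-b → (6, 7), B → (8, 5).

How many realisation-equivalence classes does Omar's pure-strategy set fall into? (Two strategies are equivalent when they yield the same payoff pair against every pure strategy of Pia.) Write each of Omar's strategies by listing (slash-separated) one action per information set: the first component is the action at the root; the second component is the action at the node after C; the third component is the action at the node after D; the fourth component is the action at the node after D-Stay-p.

7

Omar has 36 pure strategies: C/k/Out/c, C/k/Out/e, C/k/Out/b, C/k/Stay/c, C/k/Stay/e, C/k/Stay/b, C/h/Out/c, C/h/Out/e, C/h/Out/b, C/h/Stay/c, C/h/Stay/e, C/h/Stay/b, D/k/Out/c, D/k/Out/e, D/k/Out/b, D/k/Stay/c, D/k/Stay/e, D/k/Stay/b, D/h/Out/c, D/h/Out/e, D/h/Out/b, D/h/Stay/c, D/h/Stay/e, D/h/Stay/b, B/k/Out/c, B/k/Out/e, B/k/Out/b, B/k/Stay/c, B/k/Stay/e, B/k/Stay/b, B/h/Out/c, B/h/Out/e, B/h/Out/b, B/h/Stay/c, B/h/Stay/e, B/h/Stay/b. Columns: s, p.
{C/k/Out/c, C/k/Out/e, C/k/Out/b, C/k/Stay/c, C/k/Stay/e, C/k/Stay/b} → row (4,0) (4,0)
{C/h/Out/c, C/h/Out/e, C/h/Out/b, C/h/Stay/c, C/h/Stay/e, C/h/Stay/b} → row (9,4) (9,4)
{D/k/Out/c, D/k/Out/e, D/k/Out/b, D/h/Out/c, D/h/Out/e, D/h/Out/b} → row (3,8) (3,8)
{D/k/Stay/c, D/h/Stay/c} → row (2,2) (2,9)
{D/k/Stay/e, D/h/Stay/e} → row (2,2) (7,6)
{D/k/Stay/b, D/h/Stay/b} → row (2,2) (6,7)
{B/k/Out/c, B/k/Out/e, B/k/Out/b, B/k/Stay/c, B/k/Stay/e, B/k/Stay/b, B/h/Out/c, B/h/Out/e, B/h/Out/b, B/h/Stay/c, B/h/Stay/e, B/h/Stay/b} → row (8,5) (8,5)
That's 7 distinct rows out of 36 strategies.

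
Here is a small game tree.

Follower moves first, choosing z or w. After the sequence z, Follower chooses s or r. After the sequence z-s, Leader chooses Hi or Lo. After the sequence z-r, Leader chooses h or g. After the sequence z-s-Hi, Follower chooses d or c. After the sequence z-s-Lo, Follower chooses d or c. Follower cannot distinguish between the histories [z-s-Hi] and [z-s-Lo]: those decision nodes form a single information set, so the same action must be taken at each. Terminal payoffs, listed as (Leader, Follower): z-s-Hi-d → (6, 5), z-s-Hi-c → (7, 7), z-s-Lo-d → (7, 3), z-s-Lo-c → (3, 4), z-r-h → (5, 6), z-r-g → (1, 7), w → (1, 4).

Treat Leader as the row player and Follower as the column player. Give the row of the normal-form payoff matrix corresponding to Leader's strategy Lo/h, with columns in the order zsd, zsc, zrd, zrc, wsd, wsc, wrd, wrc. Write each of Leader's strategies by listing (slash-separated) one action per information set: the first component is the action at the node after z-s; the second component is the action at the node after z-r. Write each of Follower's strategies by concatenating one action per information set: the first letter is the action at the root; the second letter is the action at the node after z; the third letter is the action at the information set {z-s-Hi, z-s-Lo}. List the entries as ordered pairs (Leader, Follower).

vs zsd: Follower plays z → Follower plays s at [z] → Leader plays Lo at [z-s] → Follower plays d at [z-s-Lo] → (7, 3)
vs zsc: Follower plays z → Follower plays s at [z] → Leader plays Lo at [z-s] → Follower plays c at [z-s-Lo] → (3, 4)
vs zrd: Follower plays z → Follower plays r at [z] → Leader plays h at [z-r] → (5, 6)
vs zrc: Follower plays z → Follower plays r at [z] → Leader plays h at [z-r] → (5, 6)
vs wsd: Follower plays w → (1, 4)
vs wsc: Follower plays w → (1, 4)
vs wrd: Follower plays w → (1, 4)
vs wrc: Follower plays w → (1, 4)

(7,3) (3,4) (5,6) (5,6) (1,4) (1,4) (1,4) (1,4)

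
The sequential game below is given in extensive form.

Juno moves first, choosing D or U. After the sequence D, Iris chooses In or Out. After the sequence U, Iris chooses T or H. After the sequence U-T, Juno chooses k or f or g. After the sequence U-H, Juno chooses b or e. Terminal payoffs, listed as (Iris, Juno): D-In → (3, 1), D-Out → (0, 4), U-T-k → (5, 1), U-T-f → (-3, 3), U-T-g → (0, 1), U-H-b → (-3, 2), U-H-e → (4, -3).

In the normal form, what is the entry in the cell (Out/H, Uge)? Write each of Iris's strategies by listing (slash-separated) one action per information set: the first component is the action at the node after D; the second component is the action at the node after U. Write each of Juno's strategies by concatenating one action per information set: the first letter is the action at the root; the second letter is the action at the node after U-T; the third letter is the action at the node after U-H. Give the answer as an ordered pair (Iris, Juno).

(4, -3)

Trace the play path from the root:
  Juno plays U
  Iris plays H at [U]
  Juno plays e at [U-H]
→ terminal payoff (4, -3).
(Iris's choice at the node after D is never reached on this path, so it doesn't affect the outcome.)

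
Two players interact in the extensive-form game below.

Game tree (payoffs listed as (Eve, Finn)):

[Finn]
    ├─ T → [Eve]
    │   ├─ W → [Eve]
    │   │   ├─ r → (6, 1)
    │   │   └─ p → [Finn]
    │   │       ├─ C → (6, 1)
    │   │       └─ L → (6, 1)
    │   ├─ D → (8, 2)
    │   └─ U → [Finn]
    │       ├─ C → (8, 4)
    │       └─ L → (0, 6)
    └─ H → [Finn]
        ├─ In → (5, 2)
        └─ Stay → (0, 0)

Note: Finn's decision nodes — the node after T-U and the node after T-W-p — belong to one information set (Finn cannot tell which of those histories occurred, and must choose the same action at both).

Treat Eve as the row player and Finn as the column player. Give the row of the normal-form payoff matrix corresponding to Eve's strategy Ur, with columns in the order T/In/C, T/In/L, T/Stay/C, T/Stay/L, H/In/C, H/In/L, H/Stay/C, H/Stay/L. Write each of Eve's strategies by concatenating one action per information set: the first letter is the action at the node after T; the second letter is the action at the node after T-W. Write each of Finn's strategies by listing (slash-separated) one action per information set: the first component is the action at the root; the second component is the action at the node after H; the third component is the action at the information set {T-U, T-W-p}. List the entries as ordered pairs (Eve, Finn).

(8,4) (0,6) (8,4) (0,6) (5,2) (5,2) (0,0) (0,0)

vs T/In/C: Finn plays T → Eve plays U at [T] → Finn plays C at [T-U] → (8, 4)
vs T/In/L: Finn plays T → Eve plays U at [T] → Finn plays L at [T-U] → (0, 6)
vs T/Stay/C: Finn plays T → Eve plays U at [T] → Finn plays C at [T-U] → (8, 4)
vs T/Stay/L: Finn plays T → Eve plays U at [T] → Finn plays L at [T-U] → (0, 6)
vs H/In/C: Finn plays H → Finn plays In at [H] → (5, 2)
vs H/In/L: Finn plays H → Finn plays In at [H] → (5, 2)
vs H/Stay/C: Finn plays H → Finn plays Stay at [H] → (0, 0)
vs H/Stay/L: Finn plays H → Finn plays Stay at [H] → (0, 0)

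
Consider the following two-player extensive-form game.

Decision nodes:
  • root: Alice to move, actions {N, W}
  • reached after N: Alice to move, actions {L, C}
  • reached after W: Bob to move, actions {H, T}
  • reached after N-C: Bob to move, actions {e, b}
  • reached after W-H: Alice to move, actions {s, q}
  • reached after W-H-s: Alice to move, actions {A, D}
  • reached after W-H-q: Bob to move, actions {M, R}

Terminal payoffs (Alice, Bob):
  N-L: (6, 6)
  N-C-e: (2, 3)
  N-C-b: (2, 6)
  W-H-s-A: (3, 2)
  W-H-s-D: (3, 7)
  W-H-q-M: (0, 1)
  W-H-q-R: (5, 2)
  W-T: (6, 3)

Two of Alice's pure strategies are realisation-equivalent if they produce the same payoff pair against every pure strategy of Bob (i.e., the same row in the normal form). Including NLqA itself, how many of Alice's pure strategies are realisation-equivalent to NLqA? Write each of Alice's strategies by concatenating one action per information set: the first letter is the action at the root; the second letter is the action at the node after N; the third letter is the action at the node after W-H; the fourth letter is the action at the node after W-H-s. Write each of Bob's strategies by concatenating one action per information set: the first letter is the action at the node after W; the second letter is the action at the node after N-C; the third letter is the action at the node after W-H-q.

4

Row for NLqA (columns HeM, HeR, HbM, HbR, TeM, TeR, TbM, TbR): (6,6) (6,6) (6,6) (6,6) (6,6) (6,6) (6,6) (6,6).
Under NLqA, Alice's choice at the node after W-H and at the node after W-H-s can never be reached regardless of what Bob does, so varying those choices leaves every outcome unchanged.
Holding the reachable choices fixed and varying the unreachable ones freely already gives 2 × 2 = 4 equivalent strategies.
No other strategy reproduces this row, so those 4 are the full class: NLsA, NLsD, NLqA, NLqD.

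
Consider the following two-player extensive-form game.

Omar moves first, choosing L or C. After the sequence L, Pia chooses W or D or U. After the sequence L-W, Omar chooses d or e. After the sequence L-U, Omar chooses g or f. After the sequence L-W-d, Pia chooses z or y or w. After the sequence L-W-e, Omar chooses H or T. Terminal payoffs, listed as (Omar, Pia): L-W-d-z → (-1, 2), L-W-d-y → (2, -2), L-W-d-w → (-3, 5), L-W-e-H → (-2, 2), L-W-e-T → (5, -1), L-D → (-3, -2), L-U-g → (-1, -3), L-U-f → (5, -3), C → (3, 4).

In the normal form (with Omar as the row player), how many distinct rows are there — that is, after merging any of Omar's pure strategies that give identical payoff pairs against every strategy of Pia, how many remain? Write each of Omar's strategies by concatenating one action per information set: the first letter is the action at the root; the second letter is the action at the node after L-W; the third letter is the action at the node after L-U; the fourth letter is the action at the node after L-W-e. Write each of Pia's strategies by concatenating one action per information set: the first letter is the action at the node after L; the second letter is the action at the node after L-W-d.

7

Omar has 16 pure strategies: LdgH, LdgT, LdfH, LdfT, LegH, LegT, LefH, LefT, CdgH, CdgT, CdfH, CdfT, CegH, CegT, CefH, CefT. Columns: Wz, Wy, Ww, Dz, Dy, Dw, Uz, Uy, Uw.
{LdgH, LdgT} → row (-1,2) (2,-2) (-3,5) (-3,-2) (-3,-2) (-3,-2) (-1,-3) (-1,-3) (-1,-3)
{LdfH, LdfT} → row (-1,2) (2,-2) (-3,5) (-3,-2) (-3,-2) (-3,-2) (5,-3) (5,-3) (5,-3)
{LegH} → row (-2,2) (-2,2) (-2,2) (-3,-2) (-3,-2) (-3,-2) (-1,-3) (-1,-3) (-1,-3)
{LegT} → row (5,-1) (5,-1) (5,-1) (-3,-2) (-3,-2) (-3,-2) (-1,-3) (-1,-3) (-1,-3)
{LefH} → row (-2,2) (-2,2) (-2,2) (-3,-2) (-3,-2) (-3,-2) (5,-3) (5,-3) (5,-3)
{LefT} → row (5,-1) (5,-1) (5,-1) (-3,-2) (-3,-2) (-3,-2) (5,-3) (5,-3) (5,-3)
{CdgH, CdgT, CdfH, CdfT, CegH, CegT, CefH, CefT} → row (3,4) (3,4) (3,4) (3,4) (3,4) (3,4) (3,4) (3,4) (3,4)
That's 7 distinct rows out of 16 strategies.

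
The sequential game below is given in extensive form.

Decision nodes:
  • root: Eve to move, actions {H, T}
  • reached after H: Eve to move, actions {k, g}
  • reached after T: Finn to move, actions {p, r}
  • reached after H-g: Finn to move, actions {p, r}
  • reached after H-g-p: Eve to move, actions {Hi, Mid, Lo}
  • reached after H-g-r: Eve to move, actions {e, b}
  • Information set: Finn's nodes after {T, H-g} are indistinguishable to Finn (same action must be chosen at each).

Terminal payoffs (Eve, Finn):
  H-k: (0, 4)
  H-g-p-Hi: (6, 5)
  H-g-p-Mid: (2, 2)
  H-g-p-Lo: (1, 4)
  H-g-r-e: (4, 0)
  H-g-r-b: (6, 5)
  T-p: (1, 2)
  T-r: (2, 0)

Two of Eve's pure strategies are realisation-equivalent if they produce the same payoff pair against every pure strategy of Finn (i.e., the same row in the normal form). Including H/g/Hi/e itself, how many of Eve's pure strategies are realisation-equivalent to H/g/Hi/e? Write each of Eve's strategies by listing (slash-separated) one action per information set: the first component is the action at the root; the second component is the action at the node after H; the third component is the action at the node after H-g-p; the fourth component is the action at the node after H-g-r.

1

Row for H/g/Hi/e (columns p, r): (6,5) (4,0).
Every one of Eve's information sets is on the play path for some reply by Finn when Eve follows H/g/Hi/e.
Changing the action at any of them therefore changes at least one column, so only H/g/Hi/e itself gives this row.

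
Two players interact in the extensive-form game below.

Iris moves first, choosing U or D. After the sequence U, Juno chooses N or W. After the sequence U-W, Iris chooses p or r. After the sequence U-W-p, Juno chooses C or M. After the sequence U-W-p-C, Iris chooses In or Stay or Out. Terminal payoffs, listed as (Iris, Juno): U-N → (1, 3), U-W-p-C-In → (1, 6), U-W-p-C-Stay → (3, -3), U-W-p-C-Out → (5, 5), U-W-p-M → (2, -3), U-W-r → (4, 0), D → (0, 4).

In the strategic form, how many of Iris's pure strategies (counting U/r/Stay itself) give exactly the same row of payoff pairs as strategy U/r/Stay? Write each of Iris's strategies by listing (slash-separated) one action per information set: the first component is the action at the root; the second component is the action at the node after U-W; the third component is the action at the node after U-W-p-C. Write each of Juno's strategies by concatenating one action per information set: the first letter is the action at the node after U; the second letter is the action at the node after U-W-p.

Row for U/r/Stay (columns NC, NM, WC, WM): (1,3) (1,3) (4,0) (4,0).
Under U/r/Stay, Iris's choice at the node after U-W-p-C can never be reached regardless of what Juno does, so varying those choices leaves every outcome unchanged.
Holding the reachable choices fixed and varying the unreachable one freely already gives 3 equivalent strategies.
No other strategy reproduces this row, so those 3 are the full class: U/r/In, U/r/Stay, U/r/Out.

3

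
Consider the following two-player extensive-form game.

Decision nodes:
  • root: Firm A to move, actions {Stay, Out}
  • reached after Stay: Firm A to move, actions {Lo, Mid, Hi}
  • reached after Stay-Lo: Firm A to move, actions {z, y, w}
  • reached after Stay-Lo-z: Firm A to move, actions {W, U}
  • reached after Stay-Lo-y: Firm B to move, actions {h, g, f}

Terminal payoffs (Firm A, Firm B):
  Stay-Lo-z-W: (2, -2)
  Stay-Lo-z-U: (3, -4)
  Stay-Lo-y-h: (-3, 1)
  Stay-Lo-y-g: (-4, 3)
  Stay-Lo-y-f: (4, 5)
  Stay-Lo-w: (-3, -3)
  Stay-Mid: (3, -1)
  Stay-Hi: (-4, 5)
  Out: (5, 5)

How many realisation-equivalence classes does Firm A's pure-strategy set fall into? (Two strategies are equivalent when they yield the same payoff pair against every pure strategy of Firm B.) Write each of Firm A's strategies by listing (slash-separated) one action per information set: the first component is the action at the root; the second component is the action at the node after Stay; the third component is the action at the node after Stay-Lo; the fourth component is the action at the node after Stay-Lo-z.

7

Firm A has 36 pure strategies: Stay/Lo/z/W, Stay/Lo/z/U, Stay/Lo/y/W, Stay/Lo/y/U, Stay/Lo/w/W, Stay/Lo/w/U, Stay/Mid/z/W, Stay/Mid/z/U, Stay/Mid/y/W, Stay/Mid/y/U, Stay/Mid/w/W, Stay/Mid/w/U, Stay/Hi/z/W, Stay/Hi/z/U, Stay/Hi/y/W, Stay/Hi/y/U, Stay/Hi/w/W, Stay/Hi/w/U, Out/Lo/z/W, Out/Lo/z/U, Out/Lo/y/W, Out/Lo/y/U, Out/Lo/w/W, Out/Lo/w/U, Out/Mid/z/W, Out/Mid/z/U, Out/Mid/y/W, Out/Mid/y/U, Out/Mid/w/W, Out/Mid/w/U, Out/Hi/z/W, Out/Hi/z/U, Out/Hi/y/W, Out/Hi/y/U, Out/Hi/w/W, Out/Hi/w/U. Columns: h, g, f.
{Stay/Lo/z/W} → row (2,-2) (2,-2) (2,-2)
{Stay/Lo/z/U} → row (3,-4) (3,-4) (3,-4)
{Stay/Lo/y/W, Stay/Lo/y/U} → row (-3,1) (-4,3) (4,5)
{Stay/Lo/w/W, Stay/Lo/w/U} → row (-3,-3) (-3,-3) (-3,-3)
{Stay/Mid/z/W, Stay/Mid/z/U, Stay/Mid/y/W, Stay/Mid/y/U, Stay/Mid/w/W, Stay/Mid/w/U} → row (3,-1) (3,-1) (3,-1)
{Stay/Hi/z/W, Stay/Hi/z/U, Stay/Hi/y/W, Stay/Hi/y/U, Stay/Hi/w/W, Stay/Hi/w/U} → row (-4,5) (-4,5) (-4,5)
{Out/Lo/z/W, Out/Lo/z/U, Out/Lo/y/W, Out/Lo/y/U, Out/Lo/w/W, Out/Lo/w/U, Out/Mid/z/W, Out/Mid/z/U, Out/Mid/y/W, Out/Mid/y/U, Out/Mid/w/W, Out/Mid/w/U, Out/Hi/z/W, Out/Hi/z/U, Out/Hi/y/W, Out/Hi/y/U, Out/Hi/w/W, Out/Hi/w/U} → row (5,5) (5,5) (5,5)
That's 7 distinct rows out of 36 strategies.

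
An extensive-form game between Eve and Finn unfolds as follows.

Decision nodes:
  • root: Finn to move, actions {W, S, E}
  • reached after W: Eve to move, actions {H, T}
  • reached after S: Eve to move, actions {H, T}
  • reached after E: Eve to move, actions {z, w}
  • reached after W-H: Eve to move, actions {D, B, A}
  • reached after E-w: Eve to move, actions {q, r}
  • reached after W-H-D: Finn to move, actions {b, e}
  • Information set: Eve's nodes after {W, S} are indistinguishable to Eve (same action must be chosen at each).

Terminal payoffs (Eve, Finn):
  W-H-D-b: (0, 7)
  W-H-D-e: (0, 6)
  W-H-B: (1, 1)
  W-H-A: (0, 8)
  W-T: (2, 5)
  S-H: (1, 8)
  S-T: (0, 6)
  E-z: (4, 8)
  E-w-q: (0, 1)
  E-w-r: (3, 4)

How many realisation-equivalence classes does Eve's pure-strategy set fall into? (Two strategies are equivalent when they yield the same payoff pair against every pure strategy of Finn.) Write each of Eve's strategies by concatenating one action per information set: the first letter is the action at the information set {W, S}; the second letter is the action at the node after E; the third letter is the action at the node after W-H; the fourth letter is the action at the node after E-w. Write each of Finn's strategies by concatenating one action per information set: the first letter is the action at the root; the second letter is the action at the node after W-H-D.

Eve has 24 pure strategies: HzDq, HzDr, HzBq, HzBr, HzAq, HzAr, HwDq, HwDr, HwBq, HwBr, HwAq, HwAr, TzDq, TzDr, TzBq, TzBr, TzAq, TzAr, TwDq, TwDr, TwBq, TwBr, TwAq, TwAr. Columns: Wb, We, Sb, Se, Eb, Ee.
{HzDq, HzDr} → row (0,7) (0,6) (1,8) (1,8) (4,8) (4,8)
{HzBq, HzBr} → row (1,1) (1,1) (1,8) (1,8) (4,8) (4,8)
{HzAq, HzAr} → row (0,8) (0,8) (1,8) (1,8) (4,8) (4,8)
{HwDq} → row (0,7) (0,6) (1,8) (1,8) (0,1) (0,1)
{HwDr} → row (0,7) (0,6) (1,8) (1,8) (3,4) (3,4)
{HwBq} → row (1,1) (1,1) (1,8) (1,8) (0,1) (0,1)
{HwBr} → row (1,1) (1,1) (1,8) (1,8) (3,4) (3,4)
{HwAq} → row (0,8) (0,8) (1,8) (1,8) (0,1) (0,1)
{HwAr} → row (0,8) (0,8) (1,8) (1,8) (3,4) (3,4)
{TzDq, TzDr, TzBq, TzBr, TzAq, TzAr} → row (2,5) (2,5) (0,6) (0,6) (4,8) (4,8)
{TwDq, TwBq, TwAq} → row (2,5) (2,5) (0,6) (0,6) (0,1) (0,1)
{TwDr, TwBr, TwAr} → row (2,5) (2,5) (0,6) (0,6) (3,4) (3,4)
That's 12 distinct rows out of 24 strategies.

12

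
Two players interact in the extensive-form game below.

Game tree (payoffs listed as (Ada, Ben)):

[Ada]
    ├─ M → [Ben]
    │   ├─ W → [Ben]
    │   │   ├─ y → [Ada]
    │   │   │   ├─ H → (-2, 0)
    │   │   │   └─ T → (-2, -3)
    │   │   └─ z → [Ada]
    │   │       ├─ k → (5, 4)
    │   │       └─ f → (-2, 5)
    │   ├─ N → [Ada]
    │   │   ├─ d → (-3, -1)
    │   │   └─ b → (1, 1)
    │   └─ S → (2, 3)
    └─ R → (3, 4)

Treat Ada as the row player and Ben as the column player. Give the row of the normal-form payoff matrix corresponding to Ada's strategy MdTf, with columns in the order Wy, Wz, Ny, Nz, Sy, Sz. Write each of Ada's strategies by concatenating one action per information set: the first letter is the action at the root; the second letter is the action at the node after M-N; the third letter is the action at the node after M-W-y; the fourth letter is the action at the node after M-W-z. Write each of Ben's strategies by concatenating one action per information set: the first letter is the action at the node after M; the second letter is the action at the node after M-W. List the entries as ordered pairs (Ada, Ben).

(-2,-3) (-2,5) (-3,-1) (-3,-1) (2,3) (2,3)

vs Wy: Ada plays M → Ben plays W at [M] → Ben plays y at [M-W] → Ada plays T at [M-W-y] → (-2, -3)
vs Wz: Ada plays M → Ben plays W at [M] → Ben plays z at [M-W] → Ada plays f at [M-W-z] → (-2, 5)
vs Ny: Ada plays M → Ben plays N at [M] → Ada plays d at [M-N] → (-3, -1)
vs Nz: Ada plays M → Ben plays N at [M] → Ada plays d at [M-N] → (-3, -1)
vs Sy: Ada plays M → Ben plays S at [M] → (2, 3)
vs Sz: Ada plays M → Ben plays S at [M] → (2, 3)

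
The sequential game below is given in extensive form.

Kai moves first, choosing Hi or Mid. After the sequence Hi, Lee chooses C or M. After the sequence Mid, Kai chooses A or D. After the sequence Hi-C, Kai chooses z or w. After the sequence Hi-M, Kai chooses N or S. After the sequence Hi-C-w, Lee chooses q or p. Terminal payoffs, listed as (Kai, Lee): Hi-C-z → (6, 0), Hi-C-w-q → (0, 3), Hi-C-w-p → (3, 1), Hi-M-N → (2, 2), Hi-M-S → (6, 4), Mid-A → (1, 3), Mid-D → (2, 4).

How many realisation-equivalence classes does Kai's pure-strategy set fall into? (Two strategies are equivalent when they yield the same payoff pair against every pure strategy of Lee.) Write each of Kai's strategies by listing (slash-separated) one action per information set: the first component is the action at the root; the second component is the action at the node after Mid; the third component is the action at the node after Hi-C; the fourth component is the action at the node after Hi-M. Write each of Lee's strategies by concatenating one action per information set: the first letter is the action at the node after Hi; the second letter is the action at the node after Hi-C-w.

Kai has 16 pure strategies: Hi/A/z/N, Hi/A/z/S, Hi/A/w/N, Hi/A/w/S, Hi/D/z/N, Hi/D/z/S, Hi/D/w/N, Hi/D/w/S, Mid/A/z/N, Mid/A/z/S, Mid/A/w/N, Mid/A/w/S, Mid/D/z/N, Mid/D/z/S, Mid/D/w/N, Mid/D/w/S. Columns: Cq, Cp, Mq, Mp.
{Hi/A/z/N, Hi/D/z/N} → row (6,0) (6,0) (2,2) (2,2)
{Hi/A/z/S, Hi/D/z/S} → row (6,0) (6,0) (6,4) (6,4)
{Hi/A/w/N, Hi/D/w/N} → row (0,3) (3,1) (2,2) (2,2)
{Hi/A/w/S, Hi/D/w/S} → row (0,3) (3,1) (6,4) (6,4)
{Mid/A/z/N, Mid/A/z/S, Mid/A/w/N, Mid/A/w/S} → row (1,3) (1,3) (1,3) (1,3)
{Mid/D/z/N, Mid/D/z/S, Mid/D/w/N, Mid/D/w/S} → row (2,4) (2,4) (2,4) (2,4)
That's 6 distinct rows out of 16 strategies.

6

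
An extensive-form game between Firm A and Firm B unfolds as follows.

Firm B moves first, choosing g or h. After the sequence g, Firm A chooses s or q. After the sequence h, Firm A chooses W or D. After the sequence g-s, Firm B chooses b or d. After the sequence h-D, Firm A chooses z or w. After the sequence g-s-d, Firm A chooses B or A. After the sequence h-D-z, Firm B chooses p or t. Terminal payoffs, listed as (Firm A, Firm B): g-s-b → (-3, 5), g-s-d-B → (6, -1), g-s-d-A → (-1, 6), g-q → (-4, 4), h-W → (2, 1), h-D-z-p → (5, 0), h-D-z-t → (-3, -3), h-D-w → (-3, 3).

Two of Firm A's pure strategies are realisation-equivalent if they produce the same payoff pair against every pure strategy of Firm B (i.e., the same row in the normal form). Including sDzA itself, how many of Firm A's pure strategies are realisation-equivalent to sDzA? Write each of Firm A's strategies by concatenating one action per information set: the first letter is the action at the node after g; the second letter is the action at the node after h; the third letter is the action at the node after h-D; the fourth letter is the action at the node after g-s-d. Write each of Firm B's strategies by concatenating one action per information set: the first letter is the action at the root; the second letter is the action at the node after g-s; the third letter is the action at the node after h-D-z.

Row for sDzA (columns gbp, gbt, gdp, gdt, hbp, hbt, hdp, hdt): (-3,5) (-3,5) (-1,6) (-1,6) (5,0) (-3,-3) (5,0) (-3,-3).
Every one of Firm A's information sets is on the play path for some reply by Firm B when Firm A follows sDzA.
Changing the action at any of them therefore changes at least one column, so only sDzA itself gives this row.

1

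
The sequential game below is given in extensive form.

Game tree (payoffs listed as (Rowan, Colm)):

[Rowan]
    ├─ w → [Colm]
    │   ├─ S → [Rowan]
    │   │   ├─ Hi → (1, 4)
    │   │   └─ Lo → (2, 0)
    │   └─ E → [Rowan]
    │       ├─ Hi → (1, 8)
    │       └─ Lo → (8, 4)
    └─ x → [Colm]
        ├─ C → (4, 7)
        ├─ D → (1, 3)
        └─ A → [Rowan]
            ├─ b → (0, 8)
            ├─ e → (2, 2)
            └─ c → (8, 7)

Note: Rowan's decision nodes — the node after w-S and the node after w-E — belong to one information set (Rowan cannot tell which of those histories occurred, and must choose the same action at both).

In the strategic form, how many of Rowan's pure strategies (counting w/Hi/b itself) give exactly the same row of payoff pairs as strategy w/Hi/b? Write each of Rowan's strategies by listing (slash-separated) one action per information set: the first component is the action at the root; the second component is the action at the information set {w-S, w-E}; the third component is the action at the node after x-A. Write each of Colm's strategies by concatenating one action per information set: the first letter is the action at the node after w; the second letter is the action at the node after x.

Row for w/Hi/b (columns SC, SD, SA, EC, ED, EA): (1,4) (1,4) (1,4) (1,8) (1,8) (1,8).
Under w/Hi/b, Rowan's choice at the node after x-A can never be reached regardless of what Colm does, so varying those choices leaves every outcome unchanged.
Holding the reachable choices fixed and varying the unreachable one freely already gives 3 equivalent strategies.
No other strategy reproduces this row, so those 3 are the full class: w/Hi/b, w/Hi/e, w/Hi/c.

3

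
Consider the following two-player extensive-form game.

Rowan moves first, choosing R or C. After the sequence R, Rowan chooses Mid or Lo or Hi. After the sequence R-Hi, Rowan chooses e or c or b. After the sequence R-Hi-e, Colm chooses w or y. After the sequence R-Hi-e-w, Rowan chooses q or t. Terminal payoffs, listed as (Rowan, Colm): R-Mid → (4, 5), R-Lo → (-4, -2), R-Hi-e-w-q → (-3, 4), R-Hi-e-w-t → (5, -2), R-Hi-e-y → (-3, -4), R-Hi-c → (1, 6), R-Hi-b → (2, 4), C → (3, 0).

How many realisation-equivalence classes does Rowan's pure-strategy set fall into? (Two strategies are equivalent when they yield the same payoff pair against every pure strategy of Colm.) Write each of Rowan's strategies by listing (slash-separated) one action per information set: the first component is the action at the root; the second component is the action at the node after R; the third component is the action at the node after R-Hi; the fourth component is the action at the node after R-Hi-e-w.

7

Rowan has 36 pure strategies: R/Mid/e/q, R/Mid/e/t, R/Mid/c/q, R/Mid/c/t, R/Mid/b/q, R/Mid/b/t, R/Lo/e/q, R/Lo/e/t, R/Lo/c/q, R/Lo/c/t, R/Lo/b/q, R/Lo/b/t, R/Hi/e/q, R/Hi/e/t, R/Hi/c/q, R/Hi/c/t, R/Hi/b/q, R/Hi/b/t, C/Mid/e/q, C/Mid/e/t, C/Mid/c/q, C/Mid/c/t, C/Mid/b/q, C/Mid/b/t, C/Lo/e/q, C/Lo/e/t, C/Lo/c/q, C/Lo/c/t, C/Lo/b/q, C/Lo/b/t, C/Hi/e/q, C/Hi/e/t, C/Hi/c/q, C/Hi/c/t, C/Hi/b/q, C/Hi/b/t. Columns: w, y.
{R/Mid/e/q, R/Mid/e/t, R/Mid/c/q, R/Mid/c/t, R/Mid/b/q, R/Mid/b/t} → row (4,5) (4,5)
{R/Lo/e/q, R/Lo/e/t, R/Lo/c/q, R/Lo/c/t, R/Lo/b/q, R/Lo/b/t} → row (-4,-2) (-4,-2)
{R/Hi/e/q} → row (-3,4) (-3,-4)
{R/Hi/e/t} → row (5,-2) (-3,-4)
{R/Hi/c/q, R/Hi/c/t} → row (1,6) (1,6)
{R/Hi/b/q, R/Hi/b/t} → row (2,4) (2,4)
{C/Mid/e/q, C/Mid/e/t, C/Mid/c/q, C/Mid/c/t, C/Mid/b/q, C/Mid/b/t, C/Lo/e/q, C/Lo/e/t, C/Lo/c/q, C/Lo/c/t, C/Lo/b/q, C/Lo/b/t, C/Hi/e/q, C/Hi/e/t, C/Hi/c/q, C/Hi/c/t, C/Hi/b/q, C/Hi/b/t} → row (3,0) (3,0)
That's 7 distinct rows out of 36 strategies.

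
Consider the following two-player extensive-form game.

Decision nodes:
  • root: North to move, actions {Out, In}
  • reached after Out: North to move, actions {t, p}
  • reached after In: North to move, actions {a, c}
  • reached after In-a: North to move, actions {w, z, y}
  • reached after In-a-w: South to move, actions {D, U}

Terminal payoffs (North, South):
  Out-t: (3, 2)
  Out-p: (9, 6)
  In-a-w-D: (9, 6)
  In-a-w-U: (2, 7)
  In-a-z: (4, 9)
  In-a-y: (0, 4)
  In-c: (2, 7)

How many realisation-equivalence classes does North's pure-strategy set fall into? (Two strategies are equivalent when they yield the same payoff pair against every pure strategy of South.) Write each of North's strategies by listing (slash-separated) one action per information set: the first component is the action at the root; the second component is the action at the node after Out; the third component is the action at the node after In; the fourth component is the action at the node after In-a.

North has 24 pure strategies: Out/t/a/w, Out/t/a/z, Out/t/a/y, Out/t/c/w, Out/t/c/z, Out/t/c/y, Out/p/a/w, Out/p/a/z, Out/p/a/y, Out/p/c/w, Out/p/c/z, Out/p/c/y, In/t/a/w, In/t/a/z, In/t/a/y, In/t/c/w, In/t/c/z, In/t/c/y, In/p/a/w, In/p/a/z, In/p/a/y, In/p/c/w, In/p/c/z, In/p/c/y. Columns: D, U.
{Out/t/a/w, Out/t/a/z, Out/t/a/y, Out/t/c/w, Out/t/c/z, Out/t/c/y} → row (3,2) (3,2)
{Out/p/a/w, Out/p/a/z, Out/p/a/y, Out/p/c/w, Out/p/c/z, Out/p/c/y} → row (9,6) (9,6)
{In/t/a/w, In/p/a/w} → row (9,6) (2,7)
{In/t/a/z, In/p/a/z} → row (4,9) (4,9)
{In/t/a/y, In/p/a/y} → row (0,4) (0,4)
{In/t/c/w, In/t/c/z, In/t/c/y, In/p/c/w, In/p/c/z, In/p/c/y} → row (2,7) (2,7)
That's 6 distinct rows out of 24 strategies.

6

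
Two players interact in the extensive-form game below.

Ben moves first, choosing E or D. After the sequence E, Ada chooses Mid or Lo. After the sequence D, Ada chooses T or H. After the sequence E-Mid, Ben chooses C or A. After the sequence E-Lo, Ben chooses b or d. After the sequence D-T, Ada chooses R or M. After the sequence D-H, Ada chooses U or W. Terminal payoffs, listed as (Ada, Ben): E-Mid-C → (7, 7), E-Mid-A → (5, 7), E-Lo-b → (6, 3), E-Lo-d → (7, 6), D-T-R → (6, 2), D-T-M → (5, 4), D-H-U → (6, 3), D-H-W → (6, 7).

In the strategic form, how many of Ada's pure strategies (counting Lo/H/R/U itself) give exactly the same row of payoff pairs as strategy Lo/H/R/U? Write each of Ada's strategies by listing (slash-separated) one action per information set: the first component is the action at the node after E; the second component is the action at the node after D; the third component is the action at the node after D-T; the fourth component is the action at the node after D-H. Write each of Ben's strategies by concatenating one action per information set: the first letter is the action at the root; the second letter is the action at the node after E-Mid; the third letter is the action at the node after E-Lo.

Row for Lo/H/R/U (columns ECb, ECd, EAb, EAd, DCb, DCd, DAb, DAd): (6,3) (7,6) (6,3) (7,6) (6,3) (6,3) (6,3) (6,3).
Under Lo/H/R/U, Ada's choice at the node after D-T can never be reached regardless of what Ben does, so varying those choices leaves every outcome unchanged.
Holding the reachable choices fixed and varying the unreachable one freely already gives 2 equivalent strategies.
No other strategy reproduces this row, so those 2 are the full class: Lo/H/R/U, Lo/H/M/U.

2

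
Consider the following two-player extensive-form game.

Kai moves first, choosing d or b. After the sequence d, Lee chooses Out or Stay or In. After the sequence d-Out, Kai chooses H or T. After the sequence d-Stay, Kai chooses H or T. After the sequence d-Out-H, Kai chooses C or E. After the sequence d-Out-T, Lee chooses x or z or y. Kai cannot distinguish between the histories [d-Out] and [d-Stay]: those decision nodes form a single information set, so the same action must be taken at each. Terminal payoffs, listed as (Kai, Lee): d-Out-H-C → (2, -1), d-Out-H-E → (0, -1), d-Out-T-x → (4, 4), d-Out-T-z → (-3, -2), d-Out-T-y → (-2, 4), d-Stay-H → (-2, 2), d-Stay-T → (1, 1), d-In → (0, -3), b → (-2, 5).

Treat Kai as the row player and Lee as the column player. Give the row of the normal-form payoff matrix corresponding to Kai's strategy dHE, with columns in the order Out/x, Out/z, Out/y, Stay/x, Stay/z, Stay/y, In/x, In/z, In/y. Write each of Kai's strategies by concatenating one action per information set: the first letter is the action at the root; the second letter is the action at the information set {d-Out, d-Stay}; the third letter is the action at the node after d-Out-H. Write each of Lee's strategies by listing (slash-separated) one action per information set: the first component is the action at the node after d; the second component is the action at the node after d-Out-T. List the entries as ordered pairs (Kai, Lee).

(0,-1) (0,-1) (0,-1) (-2,2) (-2,2) (-2,2) (0,-3) (0,-3) (0,-3)

vs Out/x: Kai plays d → Lee plays Out at [d] → Kai plays H at [d-Out] → Kai plays E at [d-Out-H] → (0, -1)
vs Out/z: Kai plays d → Lee plays Out at [d] → Kai plays H at [d-Out] → Kai plays E at [d-Out-H] → (0, -1)
vs Out/y: Kai plays d → Lee plays Out at [d] → Kai plays H at [d-Out] → Kai plays E at [d-Out-H] → (0, -1)
vs Stay/x: Kai plays d → Lee plays Stay at [d] → Kai plays H at [d-Stay] → (-2, 2)
vs Stay/z: Kai plays d → Lee plays Stay at [d] → Kai plays H at [d-Stay] → (-2, 2)
vs Stay/y: Kai plays d → Lee plays Stay at [d] → Kai plays H at [d-Stay] → (-2, 2)
vs In/x: Kai plays d → Lee plays In at [d] → (0, -3)
vs In/z: Kai plays d → Lee plays In at [d] → (0, -3)
vs In/y: Kai plays d → Lee plays In at [d] → (0, -3)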